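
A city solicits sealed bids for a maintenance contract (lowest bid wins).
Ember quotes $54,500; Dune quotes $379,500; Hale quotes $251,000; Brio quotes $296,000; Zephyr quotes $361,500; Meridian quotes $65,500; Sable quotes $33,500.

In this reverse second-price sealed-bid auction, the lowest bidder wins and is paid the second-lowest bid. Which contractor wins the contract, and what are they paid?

Sable is paid $54,500

Sorting bids: 33,500 (Sable) < 54,500 (Ember) < 65,500 (Meridian) < 251,000 (Hale) < 296,000 (Brio) < 361,500 (Zephyr) < …
Sable is lowest; is paid the second-lowest bid, $54,500.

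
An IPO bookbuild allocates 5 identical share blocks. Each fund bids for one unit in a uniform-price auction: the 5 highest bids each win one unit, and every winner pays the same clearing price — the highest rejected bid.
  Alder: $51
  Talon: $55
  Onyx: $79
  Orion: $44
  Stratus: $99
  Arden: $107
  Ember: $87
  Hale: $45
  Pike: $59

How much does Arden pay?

Arden pays $55

Ordering the bids: 107 (Arden), 99 (Stratus), 87 (Ember), 79 (Onyx), 59 (Pike), 55 (Talon), 51 (Alder), …
The 5 highest are Arden, Stratus, Ember, Onyx, Pike.
First losing bid is Talon's $55, which sets the uniform price.
Arden wins → pays $55.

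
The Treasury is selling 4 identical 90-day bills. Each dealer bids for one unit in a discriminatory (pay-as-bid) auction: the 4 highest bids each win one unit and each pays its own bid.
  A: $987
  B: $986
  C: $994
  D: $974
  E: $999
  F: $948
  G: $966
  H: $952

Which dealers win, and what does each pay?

E $999, C $994, A $987, B $986

Sorting: 999 (E), 994 (C), 987 (A), 986 (B), 974 (D), 966 (G), …
Top 4: E, C, A, B.
Each winner pays its own bid: E $999, C $994, A $987, B $986.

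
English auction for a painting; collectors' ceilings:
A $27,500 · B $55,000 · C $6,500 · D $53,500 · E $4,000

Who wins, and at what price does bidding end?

Limits in order: 55,000 (B) > 53,500 (D) > 27,500 (A) > 6,500 (C) > 4,000 (E)
Bidding ends when D exits at $53,500; B takes it.

B wins at $53,500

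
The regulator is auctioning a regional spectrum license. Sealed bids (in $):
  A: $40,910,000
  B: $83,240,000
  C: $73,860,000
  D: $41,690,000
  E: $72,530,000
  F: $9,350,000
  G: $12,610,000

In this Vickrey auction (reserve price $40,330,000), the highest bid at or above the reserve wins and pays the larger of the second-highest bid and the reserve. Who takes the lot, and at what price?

B pays $73,860,000

Bids ranked: 83,240,000 (B) > 73,860,000 (C) > 72,530,000 (E) > 41,690,000 (D) > 40,910,000 (A) > 12,610,000 (G) > …
Highest eligible bid: B at $83,240,000.
max(second-highest $73,860,000, reserve $40,330,000) = $73,860,000; the reserve does not bind.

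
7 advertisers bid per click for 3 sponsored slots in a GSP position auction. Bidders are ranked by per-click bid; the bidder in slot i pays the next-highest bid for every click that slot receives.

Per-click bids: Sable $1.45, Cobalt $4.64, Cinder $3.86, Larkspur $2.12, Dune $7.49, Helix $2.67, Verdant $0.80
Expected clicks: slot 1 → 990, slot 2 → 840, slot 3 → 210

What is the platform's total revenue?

Per-click bids in order: $7.49 (Dune) > $4.64 (Cobalt) > $3.86 (Cinder) > $2.67 (Helix) > …
Slot 1: Dune pays $4.64 × 990 = $4593.60
Slot 2: Cobalt pays $3.86 × 840 = $3242.40
Slot 3: Cinder pays $2.67 × 210 = $560.70
Total = $8396.70

Total revenue: $8396.70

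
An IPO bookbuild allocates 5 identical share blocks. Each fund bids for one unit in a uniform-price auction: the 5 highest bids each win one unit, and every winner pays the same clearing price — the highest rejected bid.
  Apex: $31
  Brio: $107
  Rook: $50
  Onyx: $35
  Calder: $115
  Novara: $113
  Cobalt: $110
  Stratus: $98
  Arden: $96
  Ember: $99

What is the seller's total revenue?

Total revenue: $490

Sorting: 115 (Calder), 113 (Novara), 110 (Cobalt), 107 (Brio), 99 (Ember), 98 (Stratus), 96 (Arden), …
Winners (5 units): Calder, Novara, Cobalt, Brio, Ember.
First losing bid is Stratus's $98, which sets the uniform price.
Total revenue = 5 × $98 = $490.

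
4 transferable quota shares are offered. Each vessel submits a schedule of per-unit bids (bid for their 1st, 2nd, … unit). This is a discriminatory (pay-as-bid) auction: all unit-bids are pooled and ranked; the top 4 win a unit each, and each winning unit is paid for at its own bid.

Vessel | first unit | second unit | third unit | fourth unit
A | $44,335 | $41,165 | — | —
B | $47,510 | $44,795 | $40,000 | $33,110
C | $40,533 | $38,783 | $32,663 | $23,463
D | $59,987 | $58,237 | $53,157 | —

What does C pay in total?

C pays $0

All unit-bids, highest first — top 4: 59,987 (D-1), 58,237 (D-2), 53,157 (D-3), 47,510 (B-1)
Next rejected bid: $44,795 (not a price — pay-as-bid).
C wins no units.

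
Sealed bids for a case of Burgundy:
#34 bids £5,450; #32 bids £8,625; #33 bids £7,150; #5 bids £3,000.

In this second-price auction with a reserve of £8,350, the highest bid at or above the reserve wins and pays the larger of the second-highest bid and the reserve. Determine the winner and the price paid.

Sorting bids: 8,625 (#32) > 7,150 (#33) > 5,450 (#34) > 3,000 (#5)
#32 has the top bid at or above the reserve (£8,625).
max(second-highest £7,150, reserve £8,350) = £8,350.

#32 pays £8,350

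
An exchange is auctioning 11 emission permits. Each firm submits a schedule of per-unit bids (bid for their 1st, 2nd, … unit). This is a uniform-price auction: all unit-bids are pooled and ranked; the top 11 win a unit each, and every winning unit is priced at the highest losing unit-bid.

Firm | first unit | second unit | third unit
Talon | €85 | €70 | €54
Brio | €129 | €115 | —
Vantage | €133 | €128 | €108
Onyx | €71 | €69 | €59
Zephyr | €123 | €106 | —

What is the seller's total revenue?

Pooled unit-bids ranked (top 11): 133 (Vantage-1), 129 (Brio-1), 128 (Vantage-2), 123 (Zephyr-1), 115 (Brio-2), 108 (Vantage-3), 106 (Zephyr-2), 85 (Talon-1), 71 (Onyx-1), 70 (Talon-2), 69 (Onyx-2)
The (k+1)-th unit-bid is €59.
Allocation: Brio 2, Onyx 2, Talon 2, Vantage 3, Zephyr 2. Every unit priced at €59.
Revenue = 11 × 59 = €649.

Total revenue: €649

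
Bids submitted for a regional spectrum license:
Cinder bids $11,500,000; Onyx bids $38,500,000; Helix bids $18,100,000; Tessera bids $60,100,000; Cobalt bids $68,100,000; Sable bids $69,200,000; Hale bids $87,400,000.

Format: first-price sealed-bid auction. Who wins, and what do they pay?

Hale pays $87,400,000

Bids ranked: 87,400,000 (Hale) > 69,200,000 (Sable) > 68,100,000 (Cobalt) > 60,100,000 (Tessera) > 38,500,000 (Onyx) > 18,100,000 (Helix) > …
Hale has the highest bid and pays exactly that: $87,400,000.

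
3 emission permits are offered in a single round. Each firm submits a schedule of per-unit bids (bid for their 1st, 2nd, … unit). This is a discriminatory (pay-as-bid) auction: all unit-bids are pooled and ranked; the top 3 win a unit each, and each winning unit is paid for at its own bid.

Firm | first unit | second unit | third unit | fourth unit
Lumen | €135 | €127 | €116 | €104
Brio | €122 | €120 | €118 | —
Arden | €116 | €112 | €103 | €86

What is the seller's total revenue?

All unit-bids, highest first — top 3: 135 (Lumen-1), 127 (Lumen-2), 122 (Brio-1)
Next rejected bid: €120 (not a price — pay-as-bid).
Each winning unit pays its own bid.
Revenue = 135 + 127 + 122 = €384.

Total revenue: €384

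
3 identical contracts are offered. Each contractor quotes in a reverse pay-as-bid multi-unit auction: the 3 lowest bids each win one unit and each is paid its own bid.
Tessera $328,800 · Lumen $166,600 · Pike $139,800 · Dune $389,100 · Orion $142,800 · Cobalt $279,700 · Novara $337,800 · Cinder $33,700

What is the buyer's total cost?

Ordering the bids: 33,700 (Cinder), 139,800 (Pike), 142,800 (Orion), 166,600 (Lumen), 279,700 (Cobalt), …
Lowest 3: Cinder, Pike, Orion.
Total cost = 33,700 + 139,800 + 142,800 = $316,300.

Total cost: $316,300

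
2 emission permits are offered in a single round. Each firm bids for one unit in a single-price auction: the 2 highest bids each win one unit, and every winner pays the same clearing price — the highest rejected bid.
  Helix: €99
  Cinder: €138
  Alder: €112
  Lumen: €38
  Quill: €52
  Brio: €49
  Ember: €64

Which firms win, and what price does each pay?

Sorting: 138 (Cinder), 112 (Alder), 99 (Helix), 64 (Ember), …
The 2 highest are Cinder, Alder.
Highest unsuccessful bid: €99 → clearing price.

Cinder, Alder; each pays €99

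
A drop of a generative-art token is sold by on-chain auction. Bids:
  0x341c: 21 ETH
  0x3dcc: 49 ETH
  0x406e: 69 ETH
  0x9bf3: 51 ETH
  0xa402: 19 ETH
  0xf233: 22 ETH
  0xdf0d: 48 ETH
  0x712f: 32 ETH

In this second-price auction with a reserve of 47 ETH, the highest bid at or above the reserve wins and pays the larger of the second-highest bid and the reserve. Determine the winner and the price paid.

0x406e pays 51 ETH

Bids in order: 69 (0x406e) > 51 (0x9bf3) > 49 (0x3dcc) > 48 (0xdf0d) > 32 (0x712f) > 22 (0xf233) > …
0x406e has the top bid at or above the reserve (69 ETH).
max(second-highest 51 ETH, reserve 47 ETH) = 51 ETH; the reserve does not bind.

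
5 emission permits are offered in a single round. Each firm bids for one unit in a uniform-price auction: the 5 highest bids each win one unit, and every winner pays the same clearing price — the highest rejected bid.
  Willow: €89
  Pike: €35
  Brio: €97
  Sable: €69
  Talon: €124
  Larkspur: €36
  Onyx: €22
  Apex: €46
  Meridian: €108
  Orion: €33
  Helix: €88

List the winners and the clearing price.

Talon, Meridian, Brio, Willow, Helix; each pays €69

Bids ranked high→low: 124 (Talon), 108 (Meridian), 97 (Brio), 89 (Willow), 88 (Helix), 69 (Sable), 46 (Apex), …
Top 5: Talon, Meridian, Brio, Willow, Helix.
Clearing price = highest rejected bid = €69.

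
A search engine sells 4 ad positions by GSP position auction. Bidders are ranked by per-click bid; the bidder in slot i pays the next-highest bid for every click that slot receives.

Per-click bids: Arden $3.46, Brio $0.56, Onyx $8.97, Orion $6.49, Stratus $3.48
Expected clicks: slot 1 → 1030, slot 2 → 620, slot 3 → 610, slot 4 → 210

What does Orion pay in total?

Ranked by bid: $8.97 (Onyx) > $6.49 (Orion) > $3.48 (Stratus) > $3.46 (Arden) > $0.56 (Brio)
Orion holds slot 2 → pays next bid $3.48 × 620 clicks = $2157.60.

Orion pays $2157.60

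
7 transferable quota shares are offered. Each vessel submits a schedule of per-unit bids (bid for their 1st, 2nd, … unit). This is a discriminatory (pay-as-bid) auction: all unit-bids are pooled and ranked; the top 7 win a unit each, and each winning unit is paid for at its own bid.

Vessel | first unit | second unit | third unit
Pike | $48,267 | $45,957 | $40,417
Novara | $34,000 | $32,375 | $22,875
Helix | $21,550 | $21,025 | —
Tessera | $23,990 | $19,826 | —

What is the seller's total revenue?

Pooled unit-bids ranked (top 7): 48,267 (Pike-1), 45,957 (Pike-2), 40,417 (Pike-3), 34,000 (Novara-1), 32,375 (Novara-2), 23,990 (Tessera-1), 22,875 (Novara-3)
Next rejected bid: $21,550 (not a price — pay-as-bid).
Each winning unit pays its own bid.
Revenue = 48,267 + 45,957 + 40,417 + 34,000 + 32,375 + 23,990 + 22,875 = $247,881.

Total revenue: $247,881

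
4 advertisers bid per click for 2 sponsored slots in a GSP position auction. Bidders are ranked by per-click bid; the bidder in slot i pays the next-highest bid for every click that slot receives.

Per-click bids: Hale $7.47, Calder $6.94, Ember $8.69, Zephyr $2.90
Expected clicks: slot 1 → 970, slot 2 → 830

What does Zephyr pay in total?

Sorting advertisers: $8.69 (Ember) > $7.47 (Hale) > $6.94 (Calder) > …
Zephyr ranks below slot 2 → no slot, pays nothing.

Zephyr pays $0.00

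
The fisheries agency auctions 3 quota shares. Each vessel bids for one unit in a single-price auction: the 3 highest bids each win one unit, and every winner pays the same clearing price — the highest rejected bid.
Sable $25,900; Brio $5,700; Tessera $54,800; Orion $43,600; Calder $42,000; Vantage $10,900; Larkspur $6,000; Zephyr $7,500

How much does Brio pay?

Brio pays $0

Sorting: 54,800 (Tessera), 43,600 (Orion), 42,000 (Calder), 25,900 (Sable), 10,900 (Vantage), …
Top 3: Tessera, Orion, Calder.
Clearing price = highest rejected bid = $25,900.
Brio does not win → pays $0.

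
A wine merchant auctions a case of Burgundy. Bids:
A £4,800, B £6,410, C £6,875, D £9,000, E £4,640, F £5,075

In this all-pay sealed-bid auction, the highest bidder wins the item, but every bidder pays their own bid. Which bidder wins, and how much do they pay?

D pays £9,000

Sorting bids: 9,000 (D) > 6,875 (C) > 6,410 (B) > 5,075 (F) > 4,800 (A) > 4,640 (E)
D wins with the top bid; all bids are sunk regardless.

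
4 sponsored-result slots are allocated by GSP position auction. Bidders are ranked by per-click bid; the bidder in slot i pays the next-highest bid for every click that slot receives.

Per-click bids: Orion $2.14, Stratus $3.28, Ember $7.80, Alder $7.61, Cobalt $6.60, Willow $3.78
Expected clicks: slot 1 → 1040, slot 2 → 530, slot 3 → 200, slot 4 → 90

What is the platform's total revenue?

Per-click bids in order: $7.80 (Ember) > $7.61 (Alder) > $6.60 (Cobalt) > $3.78 (Willow) > $3.28 (Stratus) > …
Slot 1: Ember pays $7.61 × 1040 = $7914.40
Slot 2: Alder pays $6.60 × 530 = $3498.00
Slot 3: Cobalt pays $3.78 × 200 = $756.00
Slot 4: Willow pays $3.28 × 90 = $295.20
Total = $12463.60

Total revenue: $12463.60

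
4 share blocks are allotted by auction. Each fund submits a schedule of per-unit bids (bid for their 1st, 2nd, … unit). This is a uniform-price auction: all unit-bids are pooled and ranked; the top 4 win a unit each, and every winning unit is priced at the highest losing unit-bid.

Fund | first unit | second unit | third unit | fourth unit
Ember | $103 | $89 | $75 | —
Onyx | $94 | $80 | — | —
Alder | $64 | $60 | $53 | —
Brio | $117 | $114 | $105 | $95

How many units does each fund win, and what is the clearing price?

Merging the schedules and taking the best 4: 117 (Brio-1), 114 (Brio-2), 105 (Brio-3), 103 (Ember-1)
The (k+1)-th unit-bid is $95.
Allocation: Brio 3, Ember 1.

Brio 3, Ember 1; clearing price $95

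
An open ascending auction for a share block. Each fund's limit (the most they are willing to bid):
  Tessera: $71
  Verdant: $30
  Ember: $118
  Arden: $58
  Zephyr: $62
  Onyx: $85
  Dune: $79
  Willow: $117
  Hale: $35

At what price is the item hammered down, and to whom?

Ember wins at $117

Rule: the price rises until one bidder remains; the winner pays the price at which the last rival dropped out.
Limits in order: 118 (Ember) > 117 (Willow) > 85 (Onyx) > 79 (Dune) > 71 (Tessera) > 62 (Zephyr) > …
Once the price passes $117, only Ember is left; the hammer falls at Willow's limit of $117.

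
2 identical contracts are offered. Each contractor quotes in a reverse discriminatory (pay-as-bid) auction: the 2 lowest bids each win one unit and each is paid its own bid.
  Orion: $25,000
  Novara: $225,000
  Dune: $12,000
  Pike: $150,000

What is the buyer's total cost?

Sorting: 12,000 (Dune), 25,000 (Orion), 150,000 (Pike), 225,000 (Novara)
The 2 lowest are Dune, Orion.
Total cost = 12,000 + 25,000 = $37,000.

Total cost: $37,000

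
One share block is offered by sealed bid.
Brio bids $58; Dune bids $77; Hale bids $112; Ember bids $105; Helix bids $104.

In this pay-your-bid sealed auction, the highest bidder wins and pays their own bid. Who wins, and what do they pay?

Hale pays $112

Bids in order: 112 (Hale) > 105 (Ember) > 104 (Helix) > 77 (Dune) > 58 (Brio)
First-price: Hale pays what they bid, $112.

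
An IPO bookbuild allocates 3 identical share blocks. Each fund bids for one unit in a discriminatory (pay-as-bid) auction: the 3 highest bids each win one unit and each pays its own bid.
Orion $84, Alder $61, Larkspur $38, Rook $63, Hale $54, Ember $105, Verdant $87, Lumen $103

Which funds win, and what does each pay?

Ember $105, Lumen $103, Verdant $87

Ordering the bids: 105 (Ember), 103 (Lumen), 87 (Verdant), 84 (Orion), 63 (Rook), …
Winners (3 units): Ember, Lumen, Verdant.
Each winner pays its own bid: Ember $105, Lumen $103, Verdant $87.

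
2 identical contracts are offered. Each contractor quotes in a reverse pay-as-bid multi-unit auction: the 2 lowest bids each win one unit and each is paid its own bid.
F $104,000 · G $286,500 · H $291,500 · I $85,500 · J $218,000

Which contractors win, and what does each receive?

I $85,500, F $104,000

Sorting: 85,500 (I), 104,000 (F), 218,000 (J), 286,500 (G), …
The 2 lowest are I, F.
Each winner is paid its own bid: I $85,500, F $104,000.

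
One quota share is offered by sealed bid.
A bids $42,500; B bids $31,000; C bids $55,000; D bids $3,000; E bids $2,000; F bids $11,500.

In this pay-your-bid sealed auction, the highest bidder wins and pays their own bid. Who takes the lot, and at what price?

C pays $55,000

Bids ranked: 55,000 (C) > 42,500 (A) > 31,000 (B) > 11,500 (F) > 3,000 (D) > 2,000 (E)
First-price: C pays what they bid, $55,000.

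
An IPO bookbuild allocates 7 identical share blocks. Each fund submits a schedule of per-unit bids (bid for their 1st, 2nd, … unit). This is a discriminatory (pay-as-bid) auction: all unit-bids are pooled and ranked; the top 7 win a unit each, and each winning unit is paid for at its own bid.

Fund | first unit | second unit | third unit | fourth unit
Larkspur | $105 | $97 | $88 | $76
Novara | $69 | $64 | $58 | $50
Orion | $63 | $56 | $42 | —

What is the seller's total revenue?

Total revenue: $562

All unit-bids, highest first — top 7: 105 (Larkspur-1), 97 (Larkspur-2), 88 (Larkspur-3), 76 (Larkspur-4), 69 (Novara-1), 64 (Novara-2), 63 (Orion-1)
Next rejected bid: $58 (not a price — pay-as-bid).
Each winning unit pays its own bid.
Revenue = 105 + 97 + 88 + 76 + 69 + 64 + 63 = $562.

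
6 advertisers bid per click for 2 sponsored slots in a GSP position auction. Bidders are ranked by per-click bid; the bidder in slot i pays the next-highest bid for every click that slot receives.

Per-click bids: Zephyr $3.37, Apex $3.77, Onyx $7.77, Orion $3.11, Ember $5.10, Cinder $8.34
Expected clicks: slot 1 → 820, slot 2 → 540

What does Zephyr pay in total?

Ranked by bid: $8.34 (Cinder) > $7.77 (Onyx) > $5.10 (Ember) > …
Zephyr ranks below slot 2 → no slot, pays nothing.

Zephyr pays $0.00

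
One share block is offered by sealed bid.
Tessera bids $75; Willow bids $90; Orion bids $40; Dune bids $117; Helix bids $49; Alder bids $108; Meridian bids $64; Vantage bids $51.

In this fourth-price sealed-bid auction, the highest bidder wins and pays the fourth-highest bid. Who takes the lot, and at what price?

Dune pays $75

Rule: the highest bidder wins and pays the fourth-highest bid.
Bids in order: 117 (Dune) > 108 (Alder) > 90 (Willow) > 75 (Tessera) > 64 (Meridian) > 51 (Vantage) > …
Dune is highest; pays the fourth-highest bid, $75.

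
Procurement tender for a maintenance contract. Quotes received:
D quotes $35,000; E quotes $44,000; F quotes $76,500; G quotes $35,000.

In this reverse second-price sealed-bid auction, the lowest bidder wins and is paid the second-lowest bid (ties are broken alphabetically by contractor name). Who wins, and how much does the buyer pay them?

D is paid $35,000

Reverse second-price sealed-bid auction: the lowest bidder wins and is paid the second-lowest bid.
Sorting bids: 35,000 (D) < 35,000 (G) < 44,000 (E) < 76,500 (F)
Tie at $35,000 → D wins by tie-break.
D is lowest; is paid the second-lowest bid, $35,000.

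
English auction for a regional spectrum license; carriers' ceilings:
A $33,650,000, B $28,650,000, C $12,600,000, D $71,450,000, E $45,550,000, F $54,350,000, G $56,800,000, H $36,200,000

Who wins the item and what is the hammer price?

Rule: the price rises until one bidder remains; the winner pays the price at which the last rival dropped out.
Limits in order: 71,450,000 (D) > 56,800,000 (G) > 54,350,000 (F) > 45,550,000 (E) > 36,200,000 (H) > 33,650,000 (A) > …
G is the last rival to drop out, at $56,800,000; D remains and wins at that price.

D wins at $56,800,000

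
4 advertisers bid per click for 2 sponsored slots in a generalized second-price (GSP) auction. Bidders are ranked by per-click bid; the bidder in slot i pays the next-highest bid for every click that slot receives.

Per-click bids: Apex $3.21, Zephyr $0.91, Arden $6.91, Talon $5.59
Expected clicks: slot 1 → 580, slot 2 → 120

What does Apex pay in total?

Apex pays $0.00

Sorting advertisers: $6.91 (Arden) > $5.59 (Talon) > $3.21 (Apex) > …
Apex ranks below slot 2 → no slot, pays nothing.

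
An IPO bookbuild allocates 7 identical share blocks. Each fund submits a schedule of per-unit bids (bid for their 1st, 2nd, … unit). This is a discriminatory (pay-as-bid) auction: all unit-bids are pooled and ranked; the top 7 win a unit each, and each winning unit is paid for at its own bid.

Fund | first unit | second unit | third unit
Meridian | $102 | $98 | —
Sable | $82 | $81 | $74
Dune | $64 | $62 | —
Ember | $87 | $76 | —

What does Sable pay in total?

Sable pays $237

All unit-bids, highest first — top 7: 102 (Meridian-1), 98 (Meridian-2), 87 (Ember-1), 82 (Sable-1), 81 (Sable-2), 76 (Ember-2), 74 (Sable-3)
Next rejected bid: $64 (not a price — pay-as-bid).
Sable's winning unit-bids: 82 + 81 + 74 = $237.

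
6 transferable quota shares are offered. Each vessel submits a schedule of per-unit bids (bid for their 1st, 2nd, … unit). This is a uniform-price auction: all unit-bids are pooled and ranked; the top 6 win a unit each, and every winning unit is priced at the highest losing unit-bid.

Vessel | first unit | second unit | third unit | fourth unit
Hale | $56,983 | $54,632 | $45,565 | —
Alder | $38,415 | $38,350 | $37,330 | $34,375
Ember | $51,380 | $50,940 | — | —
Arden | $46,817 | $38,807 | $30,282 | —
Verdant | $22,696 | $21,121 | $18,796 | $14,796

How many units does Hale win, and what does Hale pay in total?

All unit-bids, highest first — top 6: 56,983 (Hale-1), 54,632 (Hale-2), 51,380 (Ember-1), 50,940 (Ember-2), 46,817 (Arden-1), 45,565 (Hale-3)
First bid not allocated: $38,807.
Hale wins 3 unit(s) at $38,807 each.

Hale: 3 units, pays $116,421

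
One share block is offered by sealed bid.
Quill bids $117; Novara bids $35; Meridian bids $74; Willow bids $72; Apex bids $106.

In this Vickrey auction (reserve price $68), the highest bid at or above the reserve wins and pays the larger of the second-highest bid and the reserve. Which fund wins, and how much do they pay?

Quill pays $106

Bids in order: 117 (Quill) > 106 (Apex) > 74 (Meridian) > 72 (Willow) > 35 (Novara)
Highest eligible bid: Quill at $117.
max(second-highest $106, reserve $68) = $106; the reserve does not bind.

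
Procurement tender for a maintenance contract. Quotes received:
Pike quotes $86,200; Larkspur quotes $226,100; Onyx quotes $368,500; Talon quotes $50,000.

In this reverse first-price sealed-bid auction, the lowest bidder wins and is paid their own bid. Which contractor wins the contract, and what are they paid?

Talon is paid $50,000

Rule: the lowest bidder wins and is paid their own bid.
Bids in order: 50,000 (Talon) < 86,200 (Pike) < 226,100 (Larkspur) < 368,500 (Onyx)
First-price: Talon is paid what they bid, $50,000.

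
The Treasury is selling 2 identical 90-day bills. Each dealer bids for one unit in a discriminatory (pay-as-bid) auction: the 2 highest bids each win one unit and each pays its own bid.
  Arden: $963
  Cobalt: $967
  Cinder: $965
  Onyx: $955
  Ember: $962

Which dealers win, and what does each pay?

Cobalt $967, Cinder $965

Bids ranked high→low: 967 (Cobalt), 965 (Cinder), 963 (Arden), 962 (Ember), …
Top 2: Cobalt, Cinder.
Each winner pays its own bid: Cobalt $967, Cinder $965.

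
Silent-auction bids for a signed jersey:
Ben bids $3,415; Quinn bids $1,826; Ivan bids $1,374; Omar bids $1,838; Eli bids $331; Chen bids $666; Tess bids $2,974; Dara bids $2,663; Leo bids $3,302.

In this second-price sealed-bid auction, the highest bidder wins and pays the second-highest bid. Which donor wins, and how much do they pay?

Ben pays $3,302

Sorting bids: 3,415 (Ben) > 3,302 (Leo) > 2,974 (Tess) > 2,663 (Dara) > 1,838 (Omar) > 1,826 (Quinn) > …
Ben wins with the highest bid; price is set by the runner-up at $3,302.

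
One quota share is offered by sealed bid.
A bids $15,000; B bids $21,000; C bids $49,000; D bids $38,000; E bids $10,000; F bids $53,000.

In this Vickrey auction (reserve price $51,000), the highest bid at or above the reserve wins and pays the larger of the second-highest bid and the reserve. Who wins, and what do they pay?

Sorting bids: 53,000 (F) > 49,000 (C) > 38,000 (D) > 21,000 (B) > 15,000 (A) > 10,000 (E)
F has the top bid at or above the reserve ($53,000).
Second-highest bid $49,000 is below the reserve $51,000, so the reserve binds → payment $51,000.

F pays $51,000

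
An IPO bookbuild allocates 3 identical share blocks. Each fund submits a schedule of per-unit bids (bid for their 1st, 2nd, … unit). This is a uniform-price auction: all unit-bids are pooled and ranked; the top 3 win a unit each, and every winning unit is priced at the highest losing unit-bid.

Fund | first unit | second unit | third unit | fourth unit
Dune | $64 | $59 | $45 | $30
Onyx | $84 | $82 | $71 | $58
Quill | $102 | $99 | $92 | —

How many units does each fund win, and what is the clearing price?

Merging the schedules and taking the best 3: 102 (Quill-1), 99 (Quill-2), 92 (Quill-3)
The (k+1)-th unit-bid is $84.
Allocation: Quill 3.

Quill 3; clearing price $84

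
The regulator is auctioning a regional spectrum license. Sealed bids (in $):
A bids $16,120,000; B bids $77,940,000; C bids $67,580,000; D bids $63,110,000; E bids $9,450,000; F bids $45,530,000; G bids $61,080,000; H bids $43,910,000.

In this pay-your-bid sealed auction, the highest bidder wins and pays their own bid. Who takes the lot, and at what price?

Sorting bids: 77,940,000 (B) > 67,580,000 (C) > 63,110,000 (D) > 61,080,000 (G) > 45,530,000 (F) > 43,910,000 (H) > …
B has the highest bid and pays exactly that: $77,940,000.

B pays $77,940,000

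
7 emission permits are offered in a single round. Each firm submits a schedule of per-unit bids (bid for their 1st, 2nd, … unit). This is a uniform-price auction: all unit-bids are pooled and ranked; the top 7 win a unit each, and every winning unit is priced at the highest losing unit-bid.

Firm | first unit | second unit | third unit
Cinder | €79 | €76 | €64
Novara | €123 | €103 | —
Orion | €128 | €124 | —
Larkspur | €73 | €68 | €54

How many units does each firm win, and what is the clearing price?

Cinder 2, Larkspur 1, Novara 2, Orion 2; clearing price €68

All unit-bids, highest first — top 7: 128 (Orion-1), 124 (Orion-2), 123 (Novara-1), 103 (Novara-2), 79 (Cinder-1), 76 (Cinder-2), 73 (Larkspur-1)
Highest rejected unit-bid = €68.
Allocation: Cinder 2, Larkspur 1, Novara 2, Orion 2.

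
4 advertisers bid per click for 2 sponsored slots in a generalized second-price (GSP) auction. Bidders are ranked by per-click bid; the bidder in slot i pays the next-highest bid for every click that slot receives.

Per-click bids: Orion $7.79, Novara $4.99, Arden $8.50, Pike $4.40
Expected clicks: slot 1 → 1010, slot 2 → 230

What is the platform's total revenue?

Sorting advertisers: $8.50 (Arden) > $7.79 (Orion) > $4.99 (Novara) > …
Slot 1: Arden pays $7.79 × 1010 = $7867.90
Slot 2: Orion pays $4.99 × 230 = $1147.70
Total = $9015.60

Total revenue: $9015.60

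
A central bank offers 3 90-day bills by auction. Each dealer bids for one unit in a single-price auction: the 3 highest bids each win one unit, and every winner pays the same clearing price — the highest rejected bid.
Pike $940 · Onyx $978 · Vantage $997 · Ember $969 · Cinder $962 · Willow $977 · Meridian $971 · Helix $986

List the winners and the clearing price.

Ordering the bids: 997 (Vantage), 986 (Helix), 978 (Onyx), 977 (Willow), 971 (Meridian), …
The 3 highest are Vantage, Helix, Onyx.
Highest unsuccessful bid: $977 → clearing price.

Vantage, Helix, Onyx; each pays $977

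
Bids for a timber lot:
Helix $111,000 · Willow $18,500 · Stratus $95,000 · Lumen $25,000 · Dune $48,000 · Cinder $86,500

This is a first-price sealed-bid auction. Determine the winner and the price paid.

Helix pays $111,000

Bids in order: 111,000 (Helix) > 95,000 (Stratus) > 86,500 (Cinder) > 48,000 (Dune) > 25,000 (Lumen) > 18,500 (Willow)
First-price: Helix pays what they bid, $111,000.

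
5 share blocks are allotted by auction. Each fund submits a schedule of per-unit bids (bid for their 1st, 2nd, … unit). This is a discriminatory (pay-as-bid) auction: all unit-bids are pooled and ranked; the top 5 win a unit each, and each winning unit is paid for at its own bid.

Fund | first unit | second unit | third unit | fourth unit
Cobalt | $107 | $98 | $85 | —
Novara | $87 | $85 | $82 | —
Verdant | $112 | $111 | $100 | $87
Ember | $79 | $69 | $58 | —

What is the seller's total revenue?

Pooled unit-bids ranked (top 5): 112 (Verdant-1), 111 (Verdant-2), 107 (Cobalt-1), 100 (Verdant-3), 98 (Cobalt-2)
Next rejected bid: $87 (not a price — pay-as-bid).
Each winning unit pays its own bid.
Revenue = 112 + 111 + 107 + 100 + 98 = $528.

Total revenue: $528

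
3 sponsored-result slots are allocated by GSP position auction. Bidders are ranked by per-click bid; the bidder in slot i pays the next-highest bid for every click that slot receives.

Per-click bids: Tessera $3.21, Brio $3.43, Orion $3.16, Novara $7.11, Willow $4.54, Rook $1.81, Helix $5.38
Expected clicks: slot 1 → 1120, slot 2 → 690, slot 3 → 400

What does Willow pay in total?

Willow pays $1372.00

Per-click bids in order: $7.11 (Novara) > $5.38 (Helix) > $4.54 (Willow) > $3.43 (Brio) > …
Willow holds slot 3 → pays next bid $3.43 × 400 clicks = $1372.00.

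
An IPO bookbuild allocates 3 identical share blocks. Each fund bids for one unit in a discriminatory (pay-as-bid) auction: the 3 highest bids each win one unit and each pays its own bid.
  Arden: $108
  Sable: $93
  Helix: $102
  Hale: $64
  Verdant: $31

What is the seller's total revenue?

Ordering the bids: 108 (Arden), 102 (Helix), 93 (Sable), 64 (Hale), 31 (Verdant)
Top 3: Arden, Helix, Sable.
Total revenue = 108 + 102 + 93 = $303.

Total revenue: $303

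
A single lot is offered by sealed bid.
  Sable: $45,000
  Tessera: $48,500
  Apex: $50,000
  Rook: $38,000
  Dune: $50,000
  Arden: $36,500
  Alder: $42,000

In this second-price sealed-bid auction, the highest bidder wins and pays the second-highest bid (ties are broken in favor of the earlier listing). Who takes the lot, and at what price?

Rule: the highest bidder wins and pays the second-highest bid.
Bids in order: 50,000 (Apex) > 50,000 (Dune) > 48,500 (Tessera) > 45,000 (Sable) > 42,000 (Alder) > 38,000 (Rook) > …
Tie at $50,000 → Apex wins by tie-break.
Apex is highest; pays the second-highest bid, $50,000.

Apex pays $50,000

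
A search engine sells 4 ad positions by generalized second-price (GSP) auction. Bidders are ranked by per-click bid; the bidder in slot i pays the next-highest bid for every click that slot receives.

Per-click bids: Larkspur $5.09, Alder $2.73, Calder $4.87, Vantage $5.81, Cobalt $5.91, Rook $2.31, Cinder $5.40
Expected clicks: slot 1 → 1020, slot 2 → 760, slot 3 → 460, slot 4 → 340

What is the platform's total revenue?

Per-click bids in order: $5.91 (Cobalt) > $5.81 (Vantage) > $5.40 (Cinder) > $5.09 (Larkspur) > $4.87 (Calder) > …
Slot 1: Cobalt pays $5.81 × 1020 = $5926.20
Slot 2: Vantage pays $5.40 × 760 = $4104.00
Slot 3: Cinder pays $5.09 × 460 = $2341.40
Slot 4: Larkspur pays $4.87 × 340 = $1655.80
Total = $14027.40

Total revenue: $14027.40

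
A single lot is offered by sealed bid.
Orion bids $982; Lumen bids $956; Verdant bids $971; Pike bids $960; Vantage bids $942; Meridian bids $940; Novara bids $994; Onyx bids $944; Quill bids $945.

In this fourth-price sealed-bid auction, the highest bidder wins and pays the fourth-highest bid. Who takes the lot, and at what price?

Novara pays $960

Sorting bids: 994 (Novara) > 982 (Orion) > 971 (Verdant) > 960 (Pike) > 956 (Lumen) > 945 (Quill) > …
Novara is highest; pays the fourth-highest bid, $960.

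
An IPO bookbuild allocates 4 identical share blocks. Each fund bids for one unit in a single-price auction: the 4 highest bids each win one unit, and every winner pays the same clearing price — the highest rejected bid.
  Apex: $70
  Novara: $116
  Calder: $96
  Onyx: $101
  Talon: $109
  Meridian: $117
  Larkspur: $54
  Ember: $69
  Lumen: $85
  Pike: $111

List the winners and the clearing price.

Meridian, Novara, Pike, Talon; each pays $101

Ordering the bids: 117 (Meridian), 116 (Novara), 111 (Pike), 109 (Talon), 101 (Onyx), 96 (Calder), …
Winners (4 units): Meridian, Novara, Pike, Talon.
Highest unsuccessful bid: $101 → clearing price.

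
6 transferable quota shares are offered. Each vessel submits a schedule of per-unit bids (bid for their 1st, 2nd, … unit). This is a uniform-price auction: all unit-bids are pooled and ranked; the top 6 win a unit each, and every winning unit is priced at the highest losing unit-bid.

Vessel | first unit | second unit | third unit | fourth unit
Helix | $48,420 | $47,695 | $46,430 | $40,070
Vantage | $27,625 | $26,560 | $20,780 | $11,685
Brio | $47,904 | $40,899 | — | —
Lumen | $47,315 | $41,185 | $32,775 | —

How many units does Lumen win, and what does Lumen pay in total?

Lumen: 2 units, pays $81,798

Merging the schedules and taking the best 6: 48,420 (Helix-1), 47,904 (Brio-1), 47,695 (Helix-2), 47,315 (Lumen-1), 46,430 (Helix-3), 41,185 (Lumen-2)
The (k+1)-th unit-bid is $40,899.
Lumen wins 2 unit(s) at $40,899 each.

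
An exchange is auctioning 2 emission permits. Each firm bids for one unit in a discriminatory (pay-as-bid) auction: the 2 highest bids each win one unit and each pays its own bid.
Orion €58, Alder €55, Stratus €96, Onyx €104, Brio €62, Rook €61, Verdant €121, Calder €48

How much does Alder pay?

Alder pays €0

Sorting: 121 (Verdant), 104 (Onyx), 96 (Stratus), 62 (Brio), …
The 2 highest are Verdant, Onyx.
Alder does not win → €0.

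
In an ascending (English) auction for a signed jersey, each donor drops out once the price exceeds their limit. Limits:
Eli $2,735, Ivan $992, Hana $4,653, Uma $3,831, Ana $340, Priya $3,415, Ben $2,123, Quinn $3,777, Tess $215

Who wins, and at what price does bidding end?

Hana wins at $3,831

Rule: the price rises until one bidder remains; the winner pays the price at which the last rival dropped out.
Limits ranked: 4,653 (Hana) > 3,831 (Uma) > 3,777 (Quinn) > 3,415 (Priya) > 2,735 (Eli) > 2,123 (Ben) > …
Bidding ends when Uma exits at $3,831; Hana takes it.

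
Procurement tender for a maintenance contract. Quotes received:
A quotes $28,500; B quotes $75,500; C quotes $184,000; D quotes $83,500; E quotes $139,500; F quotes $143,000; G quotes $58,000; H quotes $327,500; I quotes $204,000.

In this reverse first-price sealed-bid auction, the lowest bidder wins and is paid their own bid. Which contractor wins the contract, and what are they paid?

Bids ranked: 28,500 (A) < 58,000 (G) < 75,500 (B) < 83,500 (D) < 139,500 (E) < 143,000 (F) < …
A has the lowest bid and is paid exactly that: $28,500.

A is paid $28,500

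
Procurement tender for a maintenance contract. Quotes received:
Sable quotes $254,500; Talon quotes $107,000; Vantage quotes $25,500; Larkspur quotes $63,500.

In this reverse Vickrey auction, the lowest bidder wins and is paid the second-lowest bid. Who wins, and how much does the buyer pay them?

Vantage is paid $63,500

Bids in order: 25,500 (Vantage) < 63,500 (Larkspur) < 107,000 (Talon) < 254,500 (Sable)
Second-price: Vantage is paid Larkspur's bid of $63,500.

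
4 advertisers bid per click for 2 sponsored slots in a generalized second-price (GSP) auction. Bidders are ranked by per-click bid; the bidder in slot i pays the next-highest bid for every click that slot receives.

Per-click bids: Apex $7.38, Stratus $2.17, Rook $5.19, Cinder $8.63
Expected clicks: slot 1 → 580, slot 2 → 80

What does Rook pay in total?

Rook pays $0.00

Ranked by bid: $8.63 (Cinder) > $7.38 (Apex) > $5.19 (Rook) > …
Rook ranks below slot 2 → no slot, pays nothing.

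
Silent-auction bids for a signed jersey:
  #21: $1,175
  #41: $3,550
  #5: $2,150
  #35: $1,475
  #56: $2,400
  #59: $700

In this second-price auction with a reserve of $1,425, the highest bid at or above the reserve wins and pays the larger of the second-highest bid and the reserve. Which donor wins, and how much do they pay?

Bids in order: 3,550 (#41) > 2,400 (#56) > 2,150 (#5) > 1,475 (#35) > 1,175 (#21) > 700 (#59)
Highest eligible bid: #41 at $3,550.
Second-highest bid $2,400 exceeds the reserve $1,425 → payment $2,400.

#41 pays $2,400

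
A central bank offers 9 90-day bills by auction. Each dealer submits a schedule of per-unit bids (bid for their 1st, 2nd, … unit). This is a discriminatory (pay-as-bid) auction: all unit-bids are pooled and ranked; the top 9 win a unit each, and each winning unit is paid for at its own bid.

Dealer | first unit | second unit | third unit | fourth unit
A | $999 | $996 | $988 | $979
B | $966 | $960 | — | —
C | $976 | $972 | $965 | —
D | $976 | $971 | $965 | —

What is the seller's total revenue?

Merging the schedules and taking the best 9: 999 (A-1), 996 (A-2), 988 (A-3), 979 (A-4), 976 (C-1), 976 (D-1), 972 (C-2), 971 (D-2), 966 (B-1)
Next rejected bid: $965 (not a price — pay-as-bid).
Each winning unit pays its own bid.
Revenue = 999 + 996 + 988 + 979 + 976 + 976 + 972 + 971 + 966 = $8,823.

Total revenue: $8,823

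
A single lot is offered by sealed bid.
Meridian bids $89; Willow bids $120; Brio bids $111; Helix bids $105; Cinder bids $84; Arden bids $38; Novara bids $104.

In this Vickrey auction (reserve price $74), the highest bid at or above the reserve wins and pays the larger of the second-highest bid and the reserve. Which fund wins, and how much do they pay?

Rule: the highest bid at or above the reserve wins and pays the larger of the second-highest bid and the reserve.
Sorting bids: 120 (Willow) > 111 (Brio) > 105 (Helix) > 104 (Novara) > 89 (Meridian) > 84 (Cinder) > …
Highest eligible bid: Willow at $120.
Second-highest bid $111 exceeds the reserve $74 → payment $111.

Willow pays $111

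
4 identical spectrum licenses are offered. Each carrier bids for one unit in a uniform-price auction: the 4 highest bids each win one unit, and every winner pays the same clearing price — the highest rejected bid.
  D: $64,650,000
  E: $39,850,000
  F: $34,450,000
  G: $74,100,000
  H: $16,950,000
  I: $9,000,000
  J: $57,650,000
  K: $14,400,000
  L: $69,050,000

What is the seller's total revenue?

Total revenue: $159,400,000

Sorting: 74,100,000 (G), 69,050,000 (L), 64,650,000 (D), 57,650,000 (J), 39,850,000 (E), 34,450,000 (F), …
Top 4: G, L, D, J.
Highest unsuccessful bid: $39,850,000 → clearing price.
Total revenue = 4 × $39,850,000 = $159,400,000.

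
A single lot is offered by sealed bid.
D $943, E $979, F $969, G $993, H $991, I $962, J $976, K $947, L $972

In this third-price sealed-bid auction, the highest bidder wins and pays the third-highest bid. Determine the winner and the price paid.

G pays $979

Bids in order: 993 (G) > 991 (H) > 979 (E) > 976 (J) > 972 (L) > 969 (F) > …
G is highest; pays the third-highest bid, $979.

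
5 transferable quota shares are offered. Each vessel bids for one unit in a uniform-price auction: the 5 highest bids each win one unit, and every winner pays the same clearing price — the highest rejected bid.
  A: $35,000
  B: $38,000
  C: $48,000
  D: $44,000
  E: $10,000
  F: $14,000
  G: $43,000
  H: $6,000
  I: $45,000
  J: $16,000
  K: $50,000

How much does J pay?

J pays $0

Ordering the bids: 50,000 (K), 48,000 (C), 45,000 (I), 44,000 (D), 43,000 (G), 38,000 (B), 35,000 (A), …
Winners (5 units): K, C, I, D, G.
Highest unsuccessful bid: $38,000 → clearing price.
J does not win → pays $0.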